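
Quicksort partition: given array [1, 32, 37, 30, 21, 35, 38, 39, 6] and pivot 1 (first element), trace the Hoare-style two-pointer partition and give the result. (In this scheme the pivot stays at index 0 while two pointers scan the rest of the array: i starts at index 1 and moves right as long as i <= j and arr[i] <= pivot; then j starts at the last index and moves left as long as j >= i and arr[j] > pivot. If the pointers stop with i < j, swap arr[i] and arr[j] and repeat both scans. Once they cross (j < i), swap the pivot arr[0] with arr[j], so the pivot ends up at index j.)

Hoare-style two-pointer partition with pivot = 1:

Initial array: [1, 32, 37, 30, 21, 35, 38, 39, 6]

Pointers start at i = 1, j = 8.
i ends at 1, j ends at 0: the pointers have crossed (j < i), so scanning stops.

j = 0, so swapping arr[0] with arr[j] leaves the pivot at position 0: [1, 32, 37, 30, 21, 35, 38, 39, 6]
Pivot position: 0

After partitioning with pivot 1, the array becomes [1, 32, 37, 30, 21, 35, 38, 39, 6]. The pivot is placed at index 0. All elements to the left of the pivot are <= 1, and all elements to the right are > 1.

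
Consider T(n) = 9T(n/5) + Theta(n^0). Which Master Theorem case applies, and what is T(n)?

Master Theorem for T(n) = 9T(n/5) + O(n^0):

a = 9, b = 5, c = 0
log_b(a) = log_5(9) = 1.3652

Case 1: c = 0 < log_5(9) = 1.3652
T(n) = O(n^(log_5 9))

For T(n) = 9T(n/5) + O(n^0): log_5(9) = 1.3652. This is Case 1 of the Master Theorem (c < log_b(a), work dominated by leaves), giving O(n^(log_5 9)).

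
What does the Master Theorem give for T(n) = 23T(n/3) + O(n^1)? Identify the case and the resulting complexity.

Master Theorem for T(n) = 23T(n/3) + O(n^1):

a = 23, b = 3, c = 1
log_b(a) = log_3(23) = 2.8540

Case 1: c = 1 < log_3(23) = 2.8540
T(n) = O(n^(log_3 23))

For T(n) = 23T(n/3) + O(n^1): log_3(23) = 2.8540. This is Case 1 of the Master Theorem (c < log_b(a), work dominated by leaves), giving O(n^(log_3 23)).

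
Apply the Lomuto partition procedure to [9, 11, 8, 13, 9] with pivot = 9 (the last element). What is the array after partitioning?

Lomuto partition with pivot = 9:

Initial array: [9, 11, 8, 13, 9]

arr[0]=9 <= 9: swap with position 0, array becomes [9, 11, 8, 13, 9]
arr[1]=11 > 9: no swap
arr[2]=8 <= 9: swap with position 1, array becomes [9, 8, 11, 13, 9]
arr[3]=13 > 9: no swap

Place pivot at position 2: [9, 8, 9, 13, 11]
Pivot position: 2

After partitioning with pivot 9, the array becomes [9, 8, 9, 13, 11]. The pivot is placed at index 2. All elements to the left of the pivot are <= 9, and all elements to the right are > 9.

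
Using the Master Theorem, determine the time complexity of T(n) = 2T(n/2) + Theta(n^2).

Master Theorem for T(n) = 2T(n/2) + O(n^2):

a = 2, b = 2, c = 2
log_b(a) = log_2(2) = 1.0000

Case 3: c = 2 > log_2(2) = 1.0000
T(n) = O(n^2) = O(n^2)

For T(n) = 2T(n/2) + O(n^2): log_2(2) = 1.0000. This is Case 3 of the Master Theorem (c > log_b(a), work dominated by root), giving O(n^2).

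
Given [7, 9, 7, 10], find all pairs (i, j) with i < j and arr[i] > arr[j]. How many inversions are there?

Finding inversions in [7, 9, 7, 10]:

(1, 2): arr[1]=9 > arr[2]=7

Total inversions: 1

The array has 1 inversion(s): (1,2). Each pair (i,j) satisfies i < j and arr[i] > arr[j].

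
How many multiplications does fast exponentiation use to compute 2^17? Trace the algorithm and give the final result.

Computing 2^17 by squaring (build up from 2^1; each line after the first costs one multiplication):

2^1 = 2
2^2 = (2^1)^2 = 2^2 = 4
2^4 = (2^2)^2 = 4^2 = 16
2^8 = (2^4)^2 = 16^2 = 256
2^16 = (2^8)^2 = 256^2 = 65536
2^17 = 2 * 2^16 = 2 * 65536 = 131072

Result: 131072
Multiplications needed: 5 (5 lines after 2^1)

2^17 = 131072. Using exponentiation by squaring, this requires 5 multiplications. The key idea: if the exponent is even, square the half-power; if odd, multiply by the base once.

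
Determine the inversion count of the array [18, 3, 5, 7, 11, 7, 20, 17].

Finding inversions in [18, 3, 5, 7, 11, 7, 20, 17]:

(0, 1): arr[0]=18 > arr[1]=3
(0, 2): arr[0]=18 > arr[2]=5
(0, 3): arr[0]=18 > arr[3]=7
(0, 4): arr[0]=18 > arr[4]=11
(0, 5): arr[0]=18 > arr[5]=7
(0, 7): arr[0]=18 > arr[7]=17
(4, 5): arr[4]=11 > arr[5]=7
(6, 7): arr[6]=20 > arr[7]=17

Total inversions: 8

The array has 8 inversion(s): (0,1), (0,2), (0,3), (0,4), (0,5), (0,7), (4,5), (6,7). Each pair (i,j) satisfies i < j and arr[i] > arr[j].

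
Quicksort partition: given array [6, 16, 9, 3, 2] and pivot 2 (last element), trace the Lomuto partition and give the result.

Lomuto partition with pivot = 2:

Initial array: [6, 16, 9, 3, 2]

arr[0]=6 > 2: no swap
arr[1]=16 > 2: no swap
arr[2]=9 > 2: no swap
arr[3]=3 > 2: no swap

Place pivot at position 0: [2, 16, 9, 3, 6]
Pivot position: 0

After partitioning with pivot 2, the array becomes [2, 16, 9, 3, 6]. The pivot is placed at index 0. All elements to the left of the pivot are <= 2, and all elements to the right are > 2.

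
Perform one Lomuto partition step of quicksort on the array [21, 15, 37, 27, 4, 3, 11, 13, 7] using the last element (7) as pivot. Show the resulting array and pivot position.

Lomuto partition with pivot = 7:

Initial array: [21, 15, 37, 27, 4, 3, 11, 13, 7]

arr[0]=21 > 7: no swap
arr[1]=15 > 7: no swap
arr[2]=37 > 7: no swap
arr[3]=27 > 7: no swap
arr[4]=4 <= 7: swap with position 0, array becomes [4, 15, 37, 27, 21, 3, 11, 13, 7]
arr[5]=3 <= 7: swap with position 1, array becomes [4, 3, 37, 27, 21, 15, 11, 13, 7]
arr[6]=11 > 7: no swap
arr[7]=13 > 7: no swap

Place pivot at position 2: [4, 3, 7, 27, 21, 15, 11, 13, 37]
Pivot position: 2

After partitioning with pivot 7, the array becomes [4, 3, 7, 27, 21, 15, 11, 13, 37]. The pivot is placed at index 2. All elements to the left of the pivot are <= 7, and all elements to the right are > 7.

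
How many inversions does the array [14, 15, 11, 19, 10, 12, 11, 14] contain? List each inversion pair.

Finding inversions in [14, 15, 11, 19, 10, 12, 11, 14]:

(0, 2): arr[0]=14 > arr[2]=11
(0, 4): arr[0]=14 > arr[4]=10
(0, 5): arr[0]=14 > arr[5]=12
(0, 6): arr[0]=14 > arr[6]=11
(1, 2): arr[1]=15 > arr[2]=11
(1, 4): arr[1]=15 > arr[4]=10
(1, 5): arr[1]=15 > arr[5]=12
(1, 6): arr[1]=15 > arr[6]=11
(1, 7): arr[1]=15 > arr[7]=14
(2, 4): arr[2]=11 > arr[4]=10
(3, 4): arr[3]=19 > arr[4]=10
(3, 5): arr[3]=19 > arr[5]=12
(3, 6): arr[3]=19 > arr[6]=11
(3, 7): arr[3]=19 > arr[7]=14
(5, 6): arr[5]=12 > arr[6]=11

Total inversions: 15

The array has 15 inversion(s): (0,2), (0,4), (0,5), (0,6), (1,2), (1,4), (1,5), (1,6), (1,7), (2,4), (3,4), (3,5), (3,6), (3,7), (5,6). Each pair (i,j) satisfies i < j and arr[i] > arr[j].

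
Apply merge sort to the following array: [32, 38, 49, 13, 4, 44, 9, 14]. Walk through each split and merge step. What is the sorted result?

Merge sort trace:

Split: [32, 38, 49, 13, 4, 44, 9, 14] -> [32, 38, 49, 13] and [4, 44, 9, 14]
  Split: [32, 38, 49, 13] -> [32, 38] and [49, 13]
    Split: [32, 38] -> [32] and [38]
    Merge: [32] + [38] -> [32, 38]
    Split: [49, 13] -> [49] and [13]
    Merge: [49] + [13] -> [13, 49]
  Merge: [32, 38] + [13, 49] -> [13, 32, 38, 49]
  Split: [4, 44, 9, 14] -> [4, 44] and [9, 14]
    Split: [4, 44] -> [4] and [44]
    Merge: [4] + [44] -> [4, 44]
    Split: [9, 14] -> [9] and [14]
    Merge: [9] + [14] -> [9, 14]
  Merge: [4, 44] + [9, 14] -> [4, 9, 14, 44]
Merge: [13, 32, 38, 49] + [4, 9, 14, 44] -> [4, 9, 13, 14, 32, 38, 44, 49]

Final sorted array: [4, 9, 13, 14, 32, 38, 44, 49]

The merge sort proceeds by recursively splitting the array and merging sorted halves.
After all merges, the sorted array is [4, 9, 13, 14, 32, 38, 44, 49].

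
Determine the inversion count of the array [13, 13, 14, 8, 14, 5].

Finding inversions in [13, 13, 14, 8, 14, 5]:

(0, 3): arr[0]=13 > arr[3]=8
(0, 5): arr[0]=13 > arr[5]=5
(1, 3): arr[1]=13 > arr[3]=8
(1, 5): arr[1]=13 > arr[5]=5
(2, 3): arr[2]=14 > arr[3]=8
(2, 5): arr[2]=14 > arr[5]=5
(3, 5): arr[3]=8 > arr[5]=5
(4, 5): arr[4]=14 > arr[5]=5

Total inversions: 8

The array has 8 inversion(s): (0,3), (0,5), (1,3), (1,5), (2,3), (2,5), (3,5), (4,5). Each pair (i,j) satisfies i < j and arr[i] > arr[j].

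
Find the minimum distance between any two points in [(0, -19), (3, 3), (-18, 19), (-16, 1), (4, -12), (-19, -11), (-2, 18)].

Computing all pairwise distances among 7 points:

d((0, -19), (3, 3)) = 22.2036
d((0, -19), (-18, 19)) = 42.0476
d((0, -19), (-16, 1)) = 25.6125
d((0, -19), (4, -12)) = 8.0623 <-- minimum
d((0, -19), (-19, -11)) = 20.6155
d((0, -19), (-2, 18)) = 37.054
d((3, 3), (-18, 19)) = 26.4008
d((3, 3), (-16, 1)) = 19.105
d((3, 3), (4, -12)) = 15.0333
d((3, 3), (-19, -11)) = 26.0768
d((3, 3), (-2, 18)) = 15.8114
d((-18, 19), (-16, 1)) = 18.1108
d((-18, 19), (4, -12)) = 38.0132
d((-18, 19), (-19, -11)) = 30.0167
d((-18, 19), (-2, 18)) = 16.0312
d((-16, 1), (4, -12)) = 23.8537
d((-16, 1), (-19, -11)) = 12.3693
d((-16, 1), (-2, 18)) = 22.0227
d((4, -12), (-19, -11)) = 23.0217
d((4, -12), (-2, 18)) = 30.5941
d((-19, -11), (-2, 18)) = 33.6155

Closest pair: (0, -19) and (4, -12) with distance 8.0623

The closest pair is (0, -19) and (4, -12) with Euclidean distance 8.0623. For 7 points, brute-force pairwise comparison is shown above. For large n, the divide-and-conquer algorithm (sort by x, recurse on halves, check the dividing strip) achieves O(n log n).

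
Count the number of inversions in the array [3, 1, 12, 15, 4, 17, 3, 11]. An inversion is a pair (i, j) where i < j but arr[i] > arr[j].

Finding inversions in [3, 1, 12, 15, 4, 17, 3, 11]:

(0, 1): arr[0]=3 > arr[1]=1
(2, 4): arr[2]=12 > arr[4]=4
(2, 6): arr[2]=12 > arr[6]=3
(2, 7): arr[2]=12 > arr[7]=11
(3, 4): arr[3]=15 > arr[4]=4
(3, 6): arr[3]=15 > arr[6]=3
(3, 7): arr[3]=15 > arr[7]=11
(4, 6): arr[4]=4 > arr[6]=3
(5, 6): arr[5]=17 > arr[6]=3
(5, 7): arr[5]=17 > arr[7]=11

Total inversions: 10

The array has 10 inversion(s): (0,1), (2,4), (2,6), (2,7), (3,4), (3,6), (3,7), (4,6), (5,6), (5,7). Each pair (i,j) satisfies i < j and arr[i] > arr[j].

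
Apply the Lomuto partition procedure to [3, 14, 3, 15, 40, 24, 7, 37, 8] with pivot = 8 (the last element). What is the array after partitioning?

Lomuto partition with pivot = 8:

Initial array: [3, 14, 3, 15, 40, 24, 7, 37, 8]

arr[0]=3 <= 8: swap with position 0, array becomes [3, 14, 3, 15, 40, 24, 7, 37, 8]
arr[1]=14 > 8: no swap
arr[2]=3 <= 8: swap with position 1, array becomes [3, 3, 14, 15, 40, 24, 7, 37, 8]
arr[3]=15 > 8: no swap
arr[4]=40 > 8: no swap
arr[5]=24 > 8: no swap
arr[6]=7 <= 8: swap with position 2, array becomes [3, 3, 7, 15, 40, 24, 14, 37, 8]
arr[7]=37 > 8: no swap

Place pivot at position 3: [3, 3, 7, 8, 40, 24, 14, 37, 15]
Pivot position: 3

After partitioning with pivot 8, the array becomes [3, 3, 7, 8, 40, 24, 14, 37, 15]. The pivot is placed at index 3. All elements to the left of the pivot are <= 8, and all elements to the right are > 8.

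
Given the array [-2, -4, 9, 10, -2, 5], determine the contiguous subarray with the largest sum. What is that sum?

Using Kadane's algorithm on [-2, -4, 9, 10, -2, 5]:

Scanning through the array:
Position 1 (value -4): max_ending_here = -4, max_so_far = -2
Position 2 (value 9): max_ending_here = 9, max_so_far = 9
Position 3 (value 10): max_ending_here = 19, max_so_far = 19
Position 4 (value -2): max_ending_here = 17, max_so_far = 19
Position 5 (value 5): max_ending_here = 22, max_so_far = 22

Maximum subarray: [9, 10, -2, 5]
Maximum sum: 22

The maximum subarray is [9, 10, -2, 5] with sum 22. This subarray runs from index 2 to index 5.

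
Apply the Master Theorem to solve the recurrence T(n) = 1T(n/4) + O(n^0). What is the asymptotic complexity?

Master Theorem for T(n) = 1T(n/4) + O(n^0):

a = 1, b = 4, c = 0
log_b(a) = log_4(1) = 0.0000

Case 2: c = 0 = log_4(1) = 0.0000
T(n) = O(n^0 log n) = O(log n)

For T(n) = 1T(n/4) + O(n^0): log_4(1) = 0.0000. This is Case 2 of the Master Theorem (c = log_b(a), equal work at all levels), giving O(log n).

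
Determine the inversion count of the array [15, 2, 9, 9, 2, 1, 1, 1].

Finding inversions in [15, 2, 9, 9, 2, 1, 1, 1]:

(0, 1): arr[0]=15 > arr[1]=2
(0, 2): arr[0]=15 > arr[2]=9
(0, 3): arr[0]=15 > arr[3]=9
(0, 4): arr[0]=15 > arr[4]=2
(0, 5): arr[0]=15 > arr[5]=1
(0, 6): arr[0]=15 > arr[6]=1
(0, 7): arr[0]=15 > arr[7]=1
(1, 5): arr[1]=2 > arr[5]=1
(1, 6): arr[1]=2 > arr[6]=1
(1, 7): arr[1]=2 > arr[7]=1
(2, 4): arr[2]=9 > arr[4]=2
(2, 5): arr[2]=9 > arr[5]=1
(2, 6): arr[2]=9 > arr[6]=1
(2, 7): arr[2]=9 > arr[7]=1
(3, 4): arr[3]=9 > arr[4]=2
(3, 5): arr[3]=9 > arr[5]=1
(3, 6): arr[3]=9 > arr[6]=1
(3, 7): arr[3]=9 > arr[7]=1
(4, 5): arr[4]=2 > arr[5]=1
(4, 6): arr[4]=2 > arr[6]=1
(4, 7): arr[4]=2 > arr[7]=1

Total inversions: 21

The array has 21 inversion(s): (0,1), (0,2), (0,3), (0,4), (0,5), (0,6), (0,7), (1,5), (1,6), (1,7), (2,4), (2,5), (2,6), (2,7), (3,4), (3,5), (3,6), (3,7), (4,5), (4,6), (4,7). Each pair (i,j) satisfies i < j and arr[i] > arr[j].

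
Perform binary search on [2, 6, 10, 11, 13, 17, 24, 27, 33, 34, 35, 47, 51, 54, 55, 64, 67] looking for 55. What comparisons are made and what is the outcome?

Binary search for 55 in [2, 6, 10, 11, 13, 17, 24, 27, 33, 34, 35, 47, 51, 54, 55, 64, 67]:

lo=0, hi=16, mid=8, arr[mid]=33 -> 33 < 55, search right half
lo=9, hi=16, mid=12, arr[mid]=51 -> 51 < 55, search right half
lo=13, hi=16, mid=14, arr[mid]=55 -> Found target at index 14!

Binary search finds 55 at index 14 after 3 comparisons. The search repeatedly halves the search space by comparing with the middle element.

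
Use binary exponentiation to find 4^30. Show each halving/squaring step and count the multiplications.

Computing 4^30 by squaring (build up from 4^1; each line after the first costs one multiplication):

4^1 = 4
4^2 = (4^1)^2 = 4^2 = 16
4^3 = 4 * 4^2 = 4 * 16 = 64
4^6 = (4^3)^2 = 64^2 = 4096
4^7 = 4 * 4^6 = 4 * 4096 = 16384
4^14 = (4^7)^2 = 16384^2 = 268435456
4^15 = 4 * 4^14 = 4 * 268435456 = 1073741824
4^30 = (4^15)^2 = 1073741824^2 = 1152921504606846976

Result: 1152921504606846976
Multiplications needed: 7 (7 lines after 4^1)

4^30 = 1152921504606846976. Using exponentiation by squaring, this requires 7 multiplications. The key idea: if the exponent is even, square the half-power; if odd, multiply by the base once.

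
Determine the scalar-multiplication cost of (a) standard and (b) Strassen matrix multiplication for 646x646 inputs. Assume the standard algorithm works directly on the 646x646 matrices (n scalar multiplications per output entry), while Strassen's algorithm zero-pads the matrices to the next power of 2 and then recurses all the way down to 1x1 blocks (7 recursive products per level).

Matrix multiplication for 646x646 matrices:

Strassen's algorithm requires power-of-2 dimensions. Pad 646x646 to 1024x1024 (next power of 2).

Standard algorithm: 646^3 = 269586136 multiplications
Strassen's algorithm: 7^(log2(1024)) = 7^10 = 282475249 multiplications
Difference: 269586136 - 282475249 = -12889113 (Strassen uses MORE here due to padding overhead — for small or just-over-power-of-2 n, padding can outweigh the per-level savings)

Standard: 269586136 multiplications (646^3). Strassen: 282475249 multiplications (7^10, after padding to 1024x1024). Strassen reduces 8 recursive multiplications to 7 at each level.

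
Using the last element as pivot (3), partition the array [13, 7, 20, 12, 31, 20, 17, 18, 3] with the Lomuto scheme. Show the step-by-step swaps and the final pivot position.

Lomuto partition with pivot = 3:

Initial array: [13, 7, 20, 12, 31, 20, 17, 18, 3]

arr[0]=13 > 3: no swap
arr[1]=7 > 3: no swap
arr[2]=20 > 3: no swap
arr[3]=12 > 3: no swap
arr[4]=31 > 3: no swap
arr[5]=20 > 3: no swap
arr[6]=17 > 3: no swap
arr[7]=18 > 3: no swap

Place pivot at position 0: [3, 7, 20, 12, 31, 20, 17, 18, 13]
Pivot position: 0

After partitioning with pivot 3, the array becomes [3, 7, 20, 12, 31, 20, 17, 18, 13]. The pivot is placed at index 0. All elements to the left of the pivot are <= 3, and all elements to the right are > 3.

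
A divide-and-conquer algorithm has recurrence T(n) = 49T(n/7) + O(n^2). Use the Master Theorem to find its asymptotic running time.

Master Theorem for T(n) = 49T(n/7) + O(n^2):

a = 49, b = 7, c = 2
log_b(a) = log_7(49) = 2.0000

Case 2: c = 2 = log_7(49) = 2.0000
T(n) = O(n^2 log n) = O(n^2 log n)

For T(n) = 49T(n/7) + O(n^2): log_7(49) = 2.0000. This is Case 2 of the Master Theorem (c = log_b(a), equal work at all levels), giving O(n^2 log n).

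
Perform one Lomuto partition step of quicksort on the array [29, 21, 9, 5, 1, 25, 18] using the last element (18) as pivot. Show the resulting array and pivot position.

Lomuto partition with pivot = 18:

Initial array: [29, 21, 9, 5, 1, 25, 18]

arr[0]=29 > 18: no swap
arr[1]=21 > 18: no swap
arr[2]=9 <= 18: swap with position 0, array becomes [9, 21, 29, 5, 1, 25, 18]
arr[3]=5 <= 18: swap with position 1, array becomes [9, 5, 29, 21, 1, 25, 18]
arr[4]=1 <= 18: swap with position 2, array becomes [9, 5, 1, 21, 29, 25, 18]
arr[5]=25 > 18: no swap

Place pivot at position 3: [9, 5, 1, 18, 29, 25, 21]
Pivot position: 3

After partitioning with pivot 18, the array becomes [9, 5, 1, 18, 29, 25, 21]. The pivot is placed at index 3. All elements to the left of the pivot are <= 18, and all elements to the right are > 18.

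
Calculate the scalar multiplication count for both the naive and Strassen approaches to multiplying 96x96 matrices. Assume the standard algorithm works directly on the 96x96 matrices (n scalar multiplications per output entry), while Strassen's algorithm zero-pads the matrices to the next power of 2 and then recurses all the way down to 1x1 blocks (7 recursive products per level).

Matrix multiplication for 96x96 matrices:

Strassen's algorithm requires power-of-2 dimensions. Pad 96x96 to 128x128 (next power of 2).

Standard algorithm: 96^3 = 884736 multiplications
Strassen's algorithm: 7^(log2(128)) = 7^7 = 823543 multiplications
Savings: 884736 - 823543 = 61193 multiplications

Standard: 884736 multiplications (96^3). Strassen: 823543 multiplications (7^7, after padding to 128x128). Strassen reduces 8 recursive multiplications to 7 at each level.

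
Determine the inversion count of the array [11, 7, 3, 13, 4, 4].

Finding inversions in [11, 7, 3, 13, 4, 4]:

(0, 1): arr[0]=11 > arr[1]=7
(0, 2): arr[0]=11 > arr[2]=3
(0, 4): arr[0]=11 > arr[4]=4
(0, 5): arr[0]=11 > arr[5]=4
(1, 2): arr[1]=7 > arr[2]=3
(1, 4): arr[1]=7 > arr[4]=4
(1, 5): arr[1]=7 > arr[5]=4
(3, 4): arr[3]=13 > arr[4]=4
(3, 5): arr[3]=13 > arr[5]=4

Total inversions: 9

The array has 9 inversion(s): (0,1), (0,2), (0,4), (0,5), (1,2), (1,4), (1,5), (3,4), (3,5). Each pair (i,j) satisfies i < j and arr[i] > arr[j].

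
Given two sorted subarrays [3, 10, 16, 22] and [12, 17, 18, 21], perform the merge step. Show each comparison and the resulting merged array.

Merging process:

Compare 3 vs 12: take 3 from left. Merged: [3]
Compare 10 vs 12: take 10 from left. Merged: [3, 10]
Compare 16 vs 12: take 12 from right. Merged: [3, 10, 12]
Compare 16 vs 17: take 16 from left. Merged: [3, 10, 12, 16]
Compare 22 vs 17: take 17 from right. Merged: [3, 10, 12, 16, 17]
Compare 22 vs 18: take 18 from right. Merged: [3, 10, 12, 16, 17, 18]
Compare 22 vs 21: take 21 from right. Merged: [3, 10, 12, 16, 17, 18, 21]
Append remaining from left: [22]. Merged: [3, 10, 12, 16, 17, 18, 21, 22]

Final merged array: [3, 10, 12, 16, 17, 18, 21, 22]
Total comparisons: 7

The merged array is [3, 10, 12, 16, 17, 18, 21, 22], requiring 7 comparisons. The merge step runs in O(n) time where n is the total number of elements.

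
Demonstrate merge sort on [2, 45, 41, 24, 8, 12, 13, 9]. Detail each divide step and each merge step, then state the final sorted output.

Merge sort trace:

Split: [2, 45, 41, 24, 8, 12, 13, 9] -> [2, 45, 41, 24] and [8, 12, 13, 9]
  Split: [2, 45, 41, 24] -> [2, 45] and [41, 24]
    Split: [2, 45] -> [2] and [45]
    Merge: [2] + [45] -> [2, 45]
    Split: [41, 24] -> [41] and [24]
    Merge: [41] + [24] -> [24, 41]
  Merge: [2, 45] + [24, 41] -> [2, 24, 41, 45]
  Split: [8, 12, 13, 9] -> [8, 12] and [13, 9]
    Split: [8, 12] -> [8] and [12]
    Merge: [8] + [12] -> [8, 12]
    Split: [13, 9] -> [13] and [9]
    Merge: [13] + [9] -> [9, 13]
  Merge: [8, 12] + [9, 13] -> [8, 9, 12, 13]
Merge: [2, 24, 41, 45] + [8, 9, 12, 13] -> [2, 8, 9, 12, 13, 24, 41, 45]

Final sorted array: [2, 8, 9, 12, 13, 24, 41, 45]

The merge sort proceeds by recursively splitting the array and merging sorted halves.
After all merges, the sorted array is [2, 8, 9, 12, 13, 24, 41, 45].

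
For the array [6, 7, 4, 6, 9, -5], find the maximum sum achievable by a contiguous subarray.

Using Kadane's algorithm on [6, 7, 4, 6, 9, -5]:

Scanning through the array:
Position 1 (value 7): max_ending_here = 13, max_so_far = 13
Position 2 (value 4): max_ending_here = 17, max_so_far = 17
Position 3 (value 6): max_ending_here = 23, max_so_far = 23
Position 4 (value 9): max_ending_here = 32, max_so_far = 32
Position 5 (value -5): max_ending_here = 27, max_so_far = 32

Maximum subarray: [6, 7, 4, 6, 9]
Maximum sum: 32

The maximum subarray is [6, 7, 4, 6, 9] with sum 32. This subarray runs from index 0 to index 4.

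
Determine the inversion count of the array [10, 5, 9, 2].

Finding inversions in [10, 5, 9, 2]:

(0, 1): arr[0]=10 > arr[1]=5
(0, 2): arr[0]=10 > arr[2]=9
(0, 3): arr[0]=10 > arr[3]=2
(1, 3): arr[1]=5 > arr[3]=2
(2, 3): arr[2]=9 > arr[3]=2

Total inversions: 5

The array has 5 inversion(s): (0,1), (0,2), (0,3), (1,3), (2,3). Each pair (i,j) satisfies i < j and arr[i] > arr[j].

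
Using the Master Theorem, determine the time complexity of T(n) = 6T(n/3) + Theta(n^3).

Master Theorem for T(n) = 6T(n/3) + O(n^3):

a = 6, b = 3, c = 3
log_b(a) = log_3(6) = 1.6309

Case 3: c = 3 > log_3(6) = 1.6309
T(n) = O(n^3) = O(n^3)

For T(n) = 6T(n/3) + O(n^3): log_3(6) = 1.6309. This is Case 3 of the Master Theorem (c > log_b(a), work dominated by root), giving O(n^3).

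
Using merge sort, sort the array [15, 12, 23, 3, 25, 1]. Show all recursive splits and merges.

Merge sort trace:

Split: [15, 12, 23, 3, 25, 1] -> [15, 12, 23] and [3, 25, 1]
  Split: [15, 12, 23] -> [15] and [12, 23]
    Split: [12, 23] -> [12] and [23]
    Merge: [12] + [23] -> [12, 23]
  Merge: [15] + [12, 23] -> [12, 15, 23]
  Split: [3, 25, 1] -> [3] and [25, 1]
    Split: [25, 1] -> [25] and [1]
    Merge: [25] + [1] -> [1, 25]
  Merge: [3] + [1, 25] -> [1, 3, 25]
Merge: [12, 15, 23] + [1, 3, 25] -> [1, 3, 12, 15, 23, 25]

Final sorted array: [1, 3, 12, 15, 23, 25]

The merge sort proceeds by recursively splitting the array and merging sorted halves.
After all merges, the sorted array is [1, 3, 12, 15, 23, 25].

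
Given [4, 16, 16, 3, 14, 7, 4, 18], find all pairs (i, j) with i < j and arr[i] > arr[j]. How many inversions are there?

Finding inversions in [4, 16, 16, 3, 14, 7, 4, 18]:

(0, 3): arr[0]=4 > arr[3]=3
(1, 3): arr[1]=16 > arr[3]=3
(1, 4): arr[1]=16 > arr[4]=14
(1, 5): arr[1]=16 > arr[5]=7
(1, 6): arr[1]=16 > arr[6]=4
(2, 3): arr[2]=16 > arr[3]=3
(2, 4): arr[2]=16 > arr[4]=14
(2, 5): arr[2]=16 > arr[5]=7
(2, 6): arr[2]=16 > arr[6]=4
(4, 5): arr[4]=14 > arr[5]=7
(4, 6): arr[4]=14 > arr[6]=4
(5, 6): arr[5]=7 > arr[6]=4

Total inversions: 12

The array has 12 inversion(s): (0,3), (1,3), (1,4), (1,5), (1,6), (2,3), (2,4), (2,5), (2,6), (4,5), (4,6), (5,6). Each pair (i,j) satisfies i < j and arr[i] > arr[j].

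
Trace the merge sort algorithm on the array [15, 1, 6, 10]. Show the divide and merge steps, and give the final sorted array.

Merge sort trace:

Split: [15, 1, 6, 10] -> [15, 1] and [6, 10]
  Split: [15, 1] -> [15] and [1]
  Merge: [15] + [1] -> [1, 15]
  Split: [6, 10] -> [6] and [10]
  Merge: [6] + [10] -> [6, 10]
Merge: [1, 15] + [6, 10] -> [1, 6, 10, 15]

Final sorted array: [1, 6, 10, 15]

The merge sort proceeds by recursively splitting the array and merging sorted halves.
After all merges, the sorted array is [1, 6, 10, 15].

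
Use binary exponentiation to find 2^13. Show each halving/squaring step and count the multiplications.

Computing 2^13 by squaring (build up from 2^1; each line after the first costs one multiplication):

2^1 = 2
2^2 = (2^1)^2 = 2^2 = 4
2^3 = 2 * 2^2 = 2 * 4 = 8
2^6 = (2^3)^2 = 8^2 = 64
2^12 = (2^6)^2 = 64^2 = 4096
2^13 = 2 * 2^12 = 2 * 4096 = 8192

Result: 8192
Multiplications needed: 5 (5 lines after 2^1)

2^13 = 8192. Using exponentiation by squaring, this requires 5 multiplications. The key idea: if the exponent is even, square the half-power; if odd, multiply by the base once.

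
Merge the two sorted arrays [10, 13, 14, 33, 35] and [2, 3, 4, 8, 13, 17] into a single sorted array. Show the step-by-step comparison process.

Merging process:

Compare 10 vs 2: take 2 from right. Merged: [2]
Compare 10 vs 3: take 3 from right. Merged: [2, 3]
Compare 10 vs 4: take 4 from right. Merged: [2, 3, 4]
Compare 10 vs 8: take 8 from right. Merged: [2, 3, 4, 8]
Compare 10 vs 13: take 10 from left. Merged: [2, 3, 4, 8, 10]
Compare 13 vs 13: take 13 from left. Merged: [2, 3, 4, 8, 10, 13]
Compare 14 vs 13: take 13 from right. Merged: [2, 3, 4, 8, 10, 13, 13]
Compare 14 vs 17: take 14 from left. Merged: [2, 3, 4, 8, 10, 13, 13, 14]
Compare 33 vs 17: take 17 from right. Merged: [2, 3, 4, 8, 10, 13, 13, 14, 17]
Append remaining from left: [33, 35]. Merged: [2, 3, 4, 8, 10, 13, 13, 14, 17, 33, 35]

Final merged array: [2, 3, 4, 8, 10, 13, 13, 14, 17, 33, 35]
Total comparisons: 9

The merged array is [2, 3, 4, 8, 10, 13, 13, 14, 17, 33, 35], requiring 9 comparisons. The merge step runs in O(n) time where n is the total number of elements.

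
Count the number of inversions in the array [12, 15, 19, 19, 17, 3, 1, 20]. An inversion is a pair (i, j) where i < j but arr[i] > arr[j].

Finding inversions in [12, 15, 19, 19, 17, 3, 1, 20]:

(0, 5): arr[0]=12 > arr[5]=3
(0, 6): arr[0]=12 > arr[6]=1
(1, 5): arr[1]=15 > arr[5]=3
(1, 6): arr[1]=15 > arr[6]=1
(2, 4): arr[2]=19 > arr[4]=17
(2, 5): arr[2]=19 > arr[5]=3
(2, 6): arr[2]=19 > arr[6]=1
(3, 4): arr[3]=19 > arr[4]=17
(3, 5): arr[3]=19 > arr[5]=3
(3, 6): arr[3]=19 > arr[6]=1
(4, 5): arr[4]=17 > arr[5]=3
(4, 6): arr[4]=17 > arr[6]=1
(5, 6): arr[5]=3 > arr[6]=1

Total inversions: 13

The array has 13 inversion(s): (0,5), (0,6), (1,5), (1,6), (2,4), (2,5), (2,6), (3,4), (3,5), (3,6), (4,5), (4,6), (5,6). Each pair (i,j) satisfies i < j and arr[i] > arr[j].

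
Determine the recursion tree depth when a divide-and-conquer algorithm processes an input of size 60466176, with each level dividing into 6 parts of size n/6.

For divide and conquer with division factor 6:

Problem sizes at each level:
Level 0: 60466176
Level 1: 10077696
Level 2: 1679616
Level 3: 279936
Level 4: 46656
Level 5: 7776
Level 6: 1296
Level 7: 216
Level 8: 36
Level 9: 6
Level 10: 1

The root is level 0 and the size-1 base case is level 10 (the tree spans levels 0 through 10, i.e. 11 levels counting the root), so the depth is the number of divisions: log_6(60466176) = 10

The recursion tree depth is log_6(60466176) = 10. At each level, the problem size is divided by 6, so it takes 10 divisions to reduce to a base case of size 1. The algorithm makes 6 recursive calls at each level.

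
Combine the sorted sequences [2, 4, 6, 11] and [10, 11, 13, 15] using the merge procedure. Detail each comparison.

Merging process:

Compare 2 vs 10: take 2 from left. Merged: [2]
Compare 4 vs 10: take 4 from left. Merged: [2, 4]
Compare 6 vs 10: take 6 from left. Merged: [2, 4, 6]
Compare 11 vs 10: take 10 from right. Merged: [2, 4, 6, 10]
Compare 11 vs 11: take 11 from left. Merged: [2, 4, 6, 10, 11]
Append remaining from right: [11, 13, 15]. Merged: [2, 4, 6, 10, 11, 11, 13, 15]

Final merged array: [2, 4, 6, 10, 11, 11, 13, 15]
Total comparisons: 5

The merged array is [2, 4, 6, 10, 11, 11, 13, 15], requiring 5 comparisons. The merge step runs in O(n) time where n is the total number of elements.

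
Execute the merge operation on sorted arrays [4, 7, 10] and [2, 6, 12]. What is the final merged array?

Merging process:

Compare 4 vs 2: take 2 from right. Merged: [2]
Compare 4 vs 6: take 4 from left. Merged: [2, 4]
Compare 7 vs 6: take 6 from right. Merged: [2, 4, 6]
Compare 7 vs 12: take 7 from left. Merged: [2, 4, 6, 7]
Compare 10 vs 12: take 10 from left. Merged: [2, 4, 6, 7, 10]
Append remaining from right: [12]. Merged: [2, 4, 6, 7, 10, 12]

Final merged array: [2, 4, 6, 7, 10, 12]
Total comparisons: 5

The merged array is [2, 4, 6, 7, 10, 12], requiring 5 comparisons. The merge step runs in O(n) time where n is the total number of elements.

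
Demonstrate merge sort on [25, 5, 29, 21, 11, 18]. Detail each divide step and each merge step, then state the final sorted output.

Merge sort trace:

Split: [25, 5, 29, 21, 11, 18] -> [25, 5, 29] and [21, 11, 18]
  Split: [25, 5, 29] -> [25] and [5, 29]
    Split: [5, 29] -> [5] and [29]
    Merge: [5] + [29] -> [5, 29]
  Merge: [25] + [5, 29] -> [5, 25, 29]
  Split: [21, 11, 18] -> [21] and [11, 18]
    Split: [11, 18] -> [11] and [18]
    Merge: [11] + [18] -> [11, 18]
  Merge: [21] + [11, 18] -> [11, 18, 21]
Merge: [5, 25, 29] + [11, 18, 21] -> [5, 11, 18, 21, 25, 29]

Final sorted array: [5, 11, 18, 21, 25, 29]

The merge sort proceeds by recursively splitting the array and merging sorted halves.
After all merges, the sorted array is [5, 11, 18, 21, 25, 29].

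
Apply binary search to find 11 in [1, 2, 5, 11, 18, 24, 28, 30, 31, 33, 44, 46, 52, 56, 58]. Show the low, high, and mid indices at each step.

Binary search for 11 in [1, 2, 5, 11, 18, 24, 28, 30, 31, 33, 44, 46, 52, 56, 58]:

lo=0, hi=14, mid=7, arr[mid]=30 -> 30 > 11, search left half
lo=0, hi=6, mid=3, arr[mid]=11 -> Found target at index 3!

Binary search finds 11 at index 3 after 2 comparisons. The search repeatedly halves the search space by comparing with the middle element.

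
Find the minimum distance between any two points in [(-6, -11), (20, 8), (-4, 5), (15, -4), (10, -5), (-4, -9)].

Computing all pairwise distances among 6 points:

d((-6, -11), (20, 8)) = 32.2025
d((-6, -11), (-4, 5)) = 16.1245
d((-6, -11), (15, -4)) = 22.1359
d((-6, -11), (10, -5)) = 17.088
d((-6, -11), (-4, -9)) = 2.8284 <-- minimum
d((20, 8), (-4, 5)) = 24.1868
d((20, 8), (15, -4)) = 13.0
d((20, 8), (10, -5)) = 16.4012
d((20, 8), (-4, -9)) = 29.4109
d((-4, 5), (15, -4)) = 21.0238
d((-4, 5), (10, -5)) = 17.2047
d((-4, 5), (-4, -9)) = 14.0
d((15, -4), (10, -5)) = 5.099
d((15, -4), (-4, -9)) = 19.6469
d((10, -5), (-4, -9)) = 14.5602

Closest pair: (-6, -11) and (-4, -9) with distance 2.8284

The closest pair is (-6, -11) and (-4, -9) with Euclidean distance 2.8284. For 6 points, brute-force pairwise comparison is shown above. For large n, the divide-and-conquer algorithm (sort by x, recurse on halves, check the dividing strip) achieves O(n log n).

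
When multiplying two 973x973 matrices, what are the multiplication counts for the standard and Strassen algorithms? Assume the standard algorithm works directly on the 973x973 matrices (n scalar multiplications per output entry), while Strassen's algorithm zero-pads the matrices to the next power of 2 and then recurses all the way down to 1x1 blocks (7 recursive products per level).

Matrix multiplication for 973x973 matrices:

Strassen's algorithm requires power-of-2 dimensions. Pad 973x973 to 1024x1024 (next power of 2).

Standard algorithm: 973^3 = 921167317 multiplications
Strassen's algorithm: 7^(log2(1024)) = 7^10 = 282475249 multiplications
Savings: 921167317 - 282475249 = 638692068 multiplications

Standard: 921167317 multiplications (973^3). Strassen: 282475249 multiplications (7^10, after padding to 1024x1024). Strassen reduces 8 recursive multiplications to 7 at each level.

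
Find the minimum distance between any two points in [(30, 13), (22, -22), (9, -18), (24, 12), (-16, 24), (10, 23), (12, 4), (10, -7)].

Computing all pairwise distances among 8 points:

d((30, 13), (22, -22)) = 35.9026
d((30, 13), (9, -18)) = 37.4433
d((30, 13), (24, 12)) = 6.0828 <-- minimum
d((30, 13), (-16, 24)) = 47.2969
d((30, 13), (10, 23)) = 22.3607
d((30, 13), (12, 4)) = 20.1246
d((30, 13), (10, -7)) = 28.2843
d((22, -22), (9, -18)) = 13.6015
d((22, -22), (24, 12)) = 34.0588
d((22, -22), (-16, 24)) = 59.6657
d((22, -22), (10, 23)) = 46.5725
d((22, -22), (12, 4)) = 27.8568
d((22, -22), (10, -7)) = 19.2094
d((9, -18), (24, 12)) = 33.541
d((9, -18), (-16, 24)) = 48.8774
d((9, -18), (10, 23)) = 41.0122
d((9, -18), (12, 4)) = 22.2036
d((9, -18), (10, -7)) = 11.0454
d((24, 12), (-16, 24)) = 41.7612
d((24, 12), (10, 23)) = 17.8045
d((24, 12), (12, 4)) = 14.4222
d((24, 12), (10, -7)) = 23.6008
d((-16, 24), (10, 23)) = 26.0192
d((-16, 24), (12, 4)) = 34.4093
d((-16, 24), (10, -7)) = 40.4599
d((10, 23), (12, 4)) = 19.105
d((10, 23), (10, -7)) = 30.0
d((12, 4), (10, -7)) = 11.1803

Closest pair: (30, 13) and (24, 12) with distance 6.0828

The closest pair is (30, 13) and (24, 12) with Euclidean distance 6.0828. For 8 points, brute-force pairwise comparison is shown above. For large n, the divide-and-conquer algorithm (sort by x, recurse on halves, check the dividing strip) achieves O(n log n).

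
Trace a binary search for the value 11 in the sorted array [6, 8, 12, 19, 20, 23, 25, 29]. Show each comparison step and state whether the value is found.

Binary search for 11 in [6, 8, 12, 19, 20, 23, 25, 29]:

lo=0, hi=7, mid=3, arr[mid]=19 -> 19 > 11, search left half
lo=0, hi=2, mid=1, arr[mid]=8 -> 8 < 11, search right half
lo=2, hi=2, mid=2, arr[mid]=12 -> 12 > 11, search left half
lo=2 > hi=1, target 11 not found

Binary search determines that 11 is not in the array after 3 comparisons. The search space was exhausted without finding the target.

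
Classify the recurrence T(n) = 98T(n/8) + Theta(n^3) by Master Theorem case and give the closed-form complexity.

Master Theorem for T(n) = 98T(n/8) + O(n^3):

a = 98, b = 8, c = 3
log_b(a) = log_8(98) = 2.2049

Case 3: c = 3 > log_8(98) = 2.2049
T(n) = O(n^3) = O(n^3)

For T(n) = 98T(n/8) + O(n^3): log_8(98) = 2.2049. This is Case 3 of the Master Theorem (c > log_b(a), work dominated by root), giving O(n^3).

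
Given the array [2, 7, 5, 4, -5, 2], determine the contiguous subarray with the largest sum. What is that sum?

Using Kadane's algorithm on [2, 7, 5, 4, -5, 2]:

Scanning through the array:
Position 1 (value 7): max_ending_here = 9, max_so_far = 9
Position 2 (value 5): max_ending_here = 14, max_so_far = 14
Position 3 (value 4): max_ending_here = 18, max_so_far = 18
Position 4 (value -5): max_ending_here = 13, max_so_far = 18
Position 5 (value 2): max_ending_here = 15, max_so_far = 18

Maximum subarray: [2, 7, 5, 4]
Maximum sum: 18

The maximum subarray is [2, 7, 5, 4] with sum 18. This subarray runs from index 0 to index 3.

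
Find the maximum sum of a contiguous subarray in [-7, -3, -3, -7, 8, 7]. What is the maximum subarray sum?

Using Kadane's algorithm on [-7, -3, -3, -7, 8, 7]:

Scanning through the array:
Position 1 (value -3): max_ending_here = -3, max_so_far = -3
Position 2 (value -3): max_ending_here = -3, max_so_far = -3
Position 3 (value -7): max_ending_here = -7, max_so_far = -3
Position 4 (value 8): max_ending_here = 8, max_so_far = 8
Position 5 (value 7): max_ending_here = 15, max_so_far = 15

Maximum subarray: [8, 7]
Maximum sum: 15

The maximum subarray is [8, 7] with sum 15. This subarray runs from index 4 to index 5.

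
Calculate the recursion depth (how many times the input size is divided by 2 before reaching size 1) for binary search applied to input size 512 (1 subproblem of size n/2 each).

For divide and conquer with division factor 2:

Problem sizes at each level:
Level 0: 512
Level 1: 256
Level 2: 128
Level 3: 64
Level 4: 32
Level 5: 16
Level 6: 8
Level 7: 4
Level 8: 2
Level 9: 1

The root is level 0 and the size-1 base case is level 9 (the tree spans levels 0 through 9, i.e. 10 levels counting the root), so the depth is the number of divisions: log_2(512) = 9

The recursion tree depth is log_2(512) = 9. At each level, the problem size is divided by 2, so it takes 9 divisions to reduce to a base case of size 1. The algorithm makes 1 recursive call at each level.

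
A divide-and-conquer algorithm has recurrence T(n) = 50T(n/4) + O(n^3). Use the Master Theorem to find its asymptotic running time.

Master Theorem for T(n) = 50T(n/4) + O(n^3):

a = 50, b = 4, c = 3
log_b(a) = log_4(50) = 2.8219

Case 3: c = 3 > log_4(50) = 2.8219
T(n) = O(n^3) = O(n^3)

For T(n) = 50T(n/4) + O(n^3): log_4(50) = 2.8219. This is Case 3 of the Master Theorem (c > log_b(a), work dominated by root), giving O(n^3).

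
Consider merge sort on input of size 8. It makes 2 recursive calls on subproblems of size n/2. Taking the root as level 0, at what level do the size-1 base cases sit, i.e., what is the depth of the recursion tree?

For divide and conquer with division factor 2:

Problem sizes at each level:
Level 0: 8
Level 1: 4
Level 2: 2
Level 3: 1

The root is level 0 and the size-1 base case is level 3 (the tree spans levels 0 through 3, i.e. 4 levels counting the root), so the depth is the number of divisions: log_2(8) = 3

The recursion tree depth is log_2(8) = 3. At each level, the problem size is divided by 2, so it takes 3 divisions to reduce to a base case of size 1. The algorithm makes 2 recursive calls at each level.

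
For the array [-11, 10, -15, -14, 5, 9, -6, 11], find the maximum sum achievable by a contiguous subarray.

Using Kadane's algorithm on [-11, 10, -15, -14, 5, 9, -6, 11]:

Scanning through the array:
Position 1 (value 10): max_ending_here = 10, max_so_far = 10
Position 2 (value -15): max_ending_here = -5, max_so_far = 10
Position 3 (value -14): max_ending_here = -14, max_so_far = 10
Position 4 (value 5): max_ending_here = 5, max_so_far = 10
Position 5 (value 9): max_ending_here = 14, max_so_far = 14
Position 6 (value -6): max_ending_here = 8, max_so_far = 14
Position 7 (value 11): max_ending_here = 19, max_so_far = 19

Maximum subarray: [5, 9, -6, 11]
Maximum sum: 19

The maximum subarray is [5, 9, -6, 11] with sum 19. This subarray runs from index 4 to index 7.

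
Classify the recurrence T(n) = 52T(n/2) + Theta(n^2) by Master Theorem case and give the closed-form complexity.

Master Theorem for T(n) = 52T(n/2) + O(n^2):

a = 52, b = 2, c = 2
log_b(a) = log_2(52) = 5.7004

Case 1: c = 2 < log_2(52) = 5.7004
T(n) = O(n^(log_2 52))

For T(n) = 52T(n/2) + O(n^2): log_2(52) = 5.7004. This is Case 1 of the Master Theorem (c < log_b(a), work dominated by leaves), giving O(n^(log_2 52)).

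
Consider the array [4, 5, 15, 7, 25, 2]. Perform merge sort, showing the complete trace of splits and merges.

Merge sort trace:

Split: [4, 5, 15, 7, 25, 2] -> [4, 5, 15] and [7, 25, 2]
  Split: [4, 5, 15] -> [4] and [5, 15]
    Split: [5, 15] -> [5] and [15]
    Merge: [5] + [15] -> [5, 15]
  Merge: [4] + [5, 15] -> [4, 5, 15]
  Split: [7, 25, 2] -> [7] and [25, 2]
    Split: [25, 2] -> [25] and [2]
    Merge: [25] + [2] -> [2, 25]
  Merge: [7] + [2, 25] -> [2, 7, 25]
Merge: [4, 5, 15] + [2, 7, 25] -> [2, 4, 5, 7, 15, 25]

Final sorted array: [2, 4, 5, 7, 15, 25]

The merge sort proceeds by recursively splitting the array and merging sorted halves.
After all merges, the sorted array is [2, 4, 5, 7, 15, 25].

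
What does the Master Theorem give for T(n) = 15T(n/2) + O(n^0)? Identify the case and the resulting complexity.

Master Theorem for T(n) = 15T(n/2) + O(n^0):

a = 15, b = 2, c = 0
log_b(a) = log_2(15) = 3.9069

Case 1: c = 0 < log_2(15) = 3.9069
T(n) = O(n^(log_2 15))

For T(n) = 15T(n/2) + O(n^0): log_2(15) = 3.9069. This is Case 1 of the Master Theorem (c < log_b(a), work dominated by leaves), giving O(n^(log_2 15)).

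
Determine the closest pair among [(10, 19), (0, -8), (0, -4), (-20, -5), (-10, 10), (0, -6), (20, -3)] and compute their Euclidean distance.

Computing all pairwise distances among 7 points:

d((10, 19), (0, -8)) = 28.7924
d((10, 19), (0, -4)) = 25.0799
d((10, 19), (-20, -5)) = 38.4187
d((10, 19), (-10, 10)) = 21.9317
d((10, 19), (0, -6)) = 26.9258
d((10, 19), (20, -3)) = 24.1661
d((0, -8), (0, -4)) = 4.0
d((0, -8), (-20, -5)) = 20.2237
d((0, -8), (-10, 10)) = 20.5913
d((0, -8), (0, -6)) = 2.0 <-- minimum
d((0, -8), (20, -3)) = 20.6155
d((0, -4), (-20, -5)) = 20.025
d((0, -4), (-10, 10)) = 17.2047
d((0, -4), (0, -6)) = 2.0 <-- minimum
d((0, -4), (20, -3)) = 20.025
d((-20, -5), (-10, 10)) = 18.0278
d((-20, -5), (0, -6)) = 20.025
d((-20, -5), (20, -3)) = 40.05
d((-10, 10), (0, -6)) = 18.868
d((-10, 10), (20, -3)) = 32.6956
d((0, -6), (20, -3)) = 20.2237

Minimum distance: 2.0 (tie among 2 pairs: (0, -8) and (0, -6); (0, -4) and (0, -6))

The minimum Euclidean distance is 2.0. There is a tie: 2 pairs achieve this minimum — (0, -8) and (0, -6); (0, -4) and (0, -6). Any of these is a valid closest pair. For 7 points, brute-force pairwise comparison is shown above. For large n, the divide-and-conquer algorithm (sort by x, recurse on halves, check the dividing strip) achieves O(n log n).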